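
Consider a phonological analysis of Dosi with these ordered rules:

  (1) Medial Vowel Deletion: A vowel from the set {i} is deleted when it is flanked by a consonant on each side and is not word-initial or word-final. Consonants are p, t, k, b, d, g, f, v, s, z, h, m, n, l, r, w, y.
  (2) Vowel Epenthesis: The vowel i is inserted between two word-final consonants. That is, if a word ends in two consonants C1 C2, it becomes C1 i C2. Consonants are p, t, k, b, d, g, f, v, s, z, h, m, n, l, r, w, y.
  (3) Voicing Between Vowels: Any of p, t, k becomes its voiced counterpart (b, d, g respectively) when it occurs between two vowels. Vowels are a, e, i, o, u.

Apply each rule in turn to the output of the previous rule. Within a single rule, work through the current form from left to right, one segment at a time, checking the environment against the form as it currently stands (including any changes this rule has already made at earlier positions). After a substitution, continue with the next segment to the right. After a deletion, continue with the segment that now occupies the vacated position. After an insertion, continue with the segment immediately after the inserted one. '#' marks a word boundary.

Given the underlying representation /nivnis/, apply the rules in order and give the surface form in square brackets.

[nvnis]

(1) Medial Vowel Deletion: [nivnis] → [nvns]
(2) Vowel Epenthesis: [nvns] → [nvnis]
(3) Voicing Between Vowels: no change — [nvnis]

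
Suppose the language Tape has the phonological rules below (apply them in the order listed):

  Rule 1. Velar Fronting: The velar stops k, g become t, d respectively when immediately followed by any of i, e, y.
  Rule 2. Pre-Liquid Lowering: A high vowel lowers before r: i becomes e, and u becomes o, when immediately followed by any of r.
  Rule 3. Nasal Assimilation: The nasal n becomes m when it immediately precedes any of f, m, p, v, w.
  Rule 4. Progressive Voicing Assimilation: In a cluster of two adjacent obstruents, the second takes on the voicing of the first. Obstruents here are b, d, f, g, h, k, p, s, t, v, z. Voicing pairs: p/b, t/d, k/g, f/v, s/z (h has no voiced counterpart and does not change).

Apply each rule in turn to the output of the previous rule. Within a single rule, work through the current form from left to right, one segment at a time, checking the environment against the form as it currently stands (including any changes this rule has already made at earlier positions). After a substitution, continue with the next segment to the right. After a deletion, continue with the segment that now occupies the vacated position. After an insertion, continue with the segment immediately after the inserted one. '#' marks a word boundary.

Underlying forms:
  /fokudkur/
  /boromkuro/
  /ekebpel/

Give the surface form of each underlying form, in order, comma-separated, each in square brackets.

[fokudgor], [boromkoro], [etebbel]

/fokudkur/:
  Rule 1 Velar Fronting: no change — [fokudkur]
  Rule 2 Pre-Liquid Lowering: [fokudkur] → [fokudkor]
  Rule 3 Nasal Assimilation: no change — [fokudkor]
  Rule 4 Progressive Voicing Assimilation: [fokudkor] → [fokudgor]
/boromkuro/:
  Rule 1 Velar Fronting: no change — [boromkuro]
  Rule 2 Pre-Liquid Lowering: [boromkuro] → [boromkoro]
  Rule 3 Nasal Assimilation: no change — [boromkoro]
  Rule 4 Progressive Voicing Assimilation: no change — [boromkoro]
/ekebpel/:
  Rule 1 Velar Fronting: [ekebpel] → [etebpel]
  Rule 2 Pre-Liquid Lowering: no change — [etebpel]
  Rule 3 Nasal Assimilation: no change — [etebpel]
  Rule 4 Progressive Voicing Assimilation: [etebpel] → [etebbel]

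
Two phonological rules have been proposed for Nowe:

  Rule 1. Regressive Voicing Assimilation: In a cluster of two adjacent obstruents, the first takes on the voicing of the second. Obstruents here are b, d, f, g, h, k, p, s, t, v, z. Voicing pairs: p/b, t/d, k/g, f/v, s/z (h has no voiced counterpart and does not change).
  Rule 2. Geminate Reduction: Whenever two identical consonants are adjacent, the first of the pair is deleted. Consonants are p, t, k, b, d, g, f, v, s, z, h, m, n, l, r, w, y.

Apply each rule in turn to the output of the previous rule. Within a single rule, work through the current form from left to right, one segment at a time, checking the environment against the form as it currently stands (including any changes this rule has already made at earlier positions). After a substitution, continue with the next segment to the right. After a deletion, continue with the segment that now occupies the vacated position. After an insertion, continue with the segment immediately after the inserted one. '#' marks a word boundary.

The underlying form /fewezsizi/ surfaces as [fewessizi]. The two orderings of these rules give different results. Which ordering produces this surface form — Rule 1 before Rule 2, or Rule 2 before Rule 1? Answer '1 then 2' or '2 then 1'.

Order 1 then 2:
  1 Regressive Voicing Assimilation: [fewezsizi] → [fewessizi]
  2 Geminate Reduction: [fewessizi] → [fewesizi]
  result: [fewesizi]
Order 2 then 1:
  2 Geminate Reduction: no change — [fewezsizi]
  1 Regressive Voicing Assimilation: [fewezsizi] → [fewessizi]
  result: [fewessizi]

2 then 1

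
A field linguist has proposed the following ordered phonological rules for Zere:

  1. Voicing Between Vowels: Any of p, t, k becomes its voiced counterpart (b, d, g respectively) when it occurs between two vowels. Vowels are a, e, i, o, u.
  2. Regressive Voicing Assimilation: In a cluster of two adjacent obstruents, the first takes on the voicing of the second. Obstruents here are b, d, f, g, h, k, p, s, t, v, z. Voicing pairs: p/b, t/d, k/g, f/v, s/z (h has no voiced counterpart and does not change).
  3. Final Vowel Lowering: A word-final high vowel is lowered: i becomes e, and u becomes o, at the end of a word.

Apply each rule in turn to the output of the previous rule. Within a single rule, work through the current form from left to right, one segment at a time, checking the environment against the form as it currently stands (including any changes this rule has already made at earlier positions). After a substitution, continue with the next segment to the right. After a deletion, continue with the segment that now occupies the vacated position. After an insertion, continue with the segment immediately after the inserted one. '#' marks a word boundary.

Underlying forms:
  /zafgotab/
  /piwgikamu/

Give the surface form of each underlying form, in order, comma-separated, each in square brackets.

/zafgotab/:
  1 Voicing Between Vowels: [zafgotab] → [zafgodab]
  2 Regressive Voicing Assimilation: [zafgodab] → [zavgodab]
  3 Final Vowel Lowering: no change — [zavgodab]
/piwgikamu/:
  1 Voicing Between Vowels: [piwgikamu] → [piwgigamu]
  2 Regressive Voicing Assimilation: no change — [piwgigamu]
  3 Final Vowel Lowering: [piwgigamu] → [piwgigamo]

[zavgodab], [piwgigamo]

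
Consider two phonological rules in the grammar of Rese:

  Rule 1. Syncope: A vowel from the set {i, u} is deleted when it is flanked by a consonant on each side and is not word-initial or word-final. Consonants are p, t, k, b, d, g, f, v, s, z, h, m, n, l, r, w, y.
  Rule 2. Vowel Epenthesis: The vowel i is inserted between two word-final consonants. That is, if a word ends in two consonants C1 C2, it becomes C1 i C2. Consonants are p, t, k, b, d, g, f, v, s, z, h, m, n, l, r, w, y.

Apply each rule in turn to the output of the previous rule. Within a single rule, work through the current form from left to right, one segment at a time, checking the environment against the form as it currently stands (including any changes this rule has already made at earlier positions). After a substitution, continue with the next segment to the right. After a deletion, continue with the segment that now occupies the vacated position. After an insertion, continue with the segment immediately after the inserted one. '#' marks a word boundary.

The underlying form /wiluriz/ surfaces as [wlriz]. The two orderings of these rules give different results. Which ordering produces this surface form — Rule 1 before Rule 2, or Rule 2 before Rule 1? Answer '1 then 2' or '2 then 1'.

Order 1 then 2:
  1 Syncope: [wiluriz] → [wlrz]
  2 Vowel Epenthesis: [wlrz] → [wlriz]
  result: [wlriz]
Order 2 then 1:
  2 Vowel Epenthesis: no change — [wiluriz]
  1 Syncope: [wiluriz] → [wlrz]
  result: [wlrz]

1 then 2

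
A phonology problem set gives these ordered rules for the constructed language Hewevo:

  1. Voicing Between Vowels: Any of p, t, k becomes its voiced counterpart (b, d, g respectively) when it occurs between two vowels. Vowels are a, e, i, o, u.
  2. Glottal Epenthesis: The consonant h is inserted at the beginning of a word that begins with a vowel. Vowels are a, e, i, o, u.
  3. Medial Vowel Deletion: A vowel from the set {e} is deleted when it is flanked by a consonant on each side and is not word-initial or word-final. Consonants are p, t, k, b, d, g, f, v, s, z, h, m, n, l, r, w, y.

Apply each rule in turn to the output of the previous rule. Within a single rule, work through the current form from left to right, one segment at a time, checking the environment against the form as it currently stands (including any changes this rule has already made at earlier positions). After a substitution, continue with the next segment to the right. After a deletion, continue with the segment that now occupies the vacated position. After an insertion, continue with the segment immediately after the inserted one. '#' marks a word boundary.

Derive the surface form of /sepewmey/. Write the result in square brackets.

[sbwmy]

1 Voicing Between Vowels: [sepewmey] → [sebewmey]
2 Glottal Epenthesis: no change — [sebewmey]
3 Medial Vowel Deletion: [sebewmey] → [sbwmy]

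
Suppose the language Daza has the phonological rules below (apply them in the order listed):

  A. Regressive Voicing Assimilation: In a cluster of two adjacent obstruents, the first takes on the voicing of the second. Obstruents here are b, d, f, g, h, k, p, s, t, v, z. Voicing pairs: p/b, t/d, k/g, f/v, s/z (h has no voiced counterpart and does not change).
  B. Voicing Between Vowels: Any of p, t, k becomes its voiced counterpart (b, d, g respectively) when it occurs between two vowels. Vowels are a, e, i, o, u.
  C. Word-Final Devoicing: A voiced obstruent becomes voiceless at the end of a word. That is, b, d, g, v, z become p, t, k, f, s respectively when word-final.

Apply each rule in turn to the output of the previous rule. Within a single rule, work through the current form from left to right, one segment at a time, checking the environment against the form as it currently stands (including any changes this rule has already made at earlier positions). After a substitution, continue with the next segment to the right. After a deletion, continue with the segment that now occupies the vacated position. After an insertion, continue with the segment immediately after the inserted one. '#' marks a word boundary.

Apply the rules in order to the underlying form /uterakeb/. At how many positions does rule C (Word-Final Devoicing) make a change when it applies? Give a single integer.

1

A Regressive Voicing Assimilation: no change — [uterakeb]
B Voicing Between Vowels: [uterakeb] → [uderageb]
C Word-Final Devoicing: [uderageb] → [uderagep]
Rule C changed 1 position(s).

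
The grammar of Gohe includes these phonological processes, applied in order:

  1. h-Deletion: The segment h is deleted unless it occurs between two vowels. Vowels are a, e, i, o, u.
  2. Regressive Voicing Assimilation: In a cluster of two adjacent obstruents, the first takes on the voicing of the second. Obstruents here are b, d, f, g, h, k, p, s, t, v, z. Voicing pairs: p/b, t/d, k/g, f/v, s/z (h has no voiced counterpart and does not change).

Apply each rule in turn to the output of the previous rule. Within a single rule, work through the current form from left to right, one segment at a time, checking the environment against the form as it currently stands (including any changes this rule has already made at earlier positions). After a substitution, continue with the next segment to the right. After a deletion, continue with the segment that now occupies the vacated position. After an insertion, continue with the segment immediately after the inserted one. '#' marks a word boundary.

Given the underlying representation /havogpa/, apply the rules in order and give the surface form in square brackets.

[avokpa]

1 h-Deletion: [havogpa] → [avogpa]
2 Regressive Voicing Assimilation: [avogpa] → [avokpa]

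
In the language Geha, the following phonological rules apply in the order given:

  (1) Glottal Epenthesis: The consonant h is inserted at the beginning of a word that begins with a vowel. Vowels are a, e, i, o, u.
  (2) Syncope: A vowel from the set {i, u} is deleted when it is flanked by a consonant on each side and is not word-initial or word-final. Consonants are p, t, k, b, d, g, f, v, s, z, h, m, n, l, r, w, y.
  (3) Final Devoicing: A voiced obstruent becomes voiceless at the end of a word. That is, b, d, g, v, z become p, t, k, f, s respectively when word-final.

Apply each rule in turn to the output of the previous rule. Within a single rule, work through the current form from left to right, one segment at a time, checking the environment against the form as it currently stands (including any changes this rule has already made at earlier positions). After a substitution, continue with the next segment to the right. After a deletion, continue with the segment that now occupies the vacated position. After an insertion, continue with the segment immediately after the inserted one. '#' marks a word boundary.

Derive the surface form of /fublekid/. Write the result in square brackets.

(1) Glottal Epenthesis: no change — [fublekid]
(2) Syncope: [fublekid] → [fblekd]
(3) Final Devoicing: [fblekd] → [fblekt]

[fblekt]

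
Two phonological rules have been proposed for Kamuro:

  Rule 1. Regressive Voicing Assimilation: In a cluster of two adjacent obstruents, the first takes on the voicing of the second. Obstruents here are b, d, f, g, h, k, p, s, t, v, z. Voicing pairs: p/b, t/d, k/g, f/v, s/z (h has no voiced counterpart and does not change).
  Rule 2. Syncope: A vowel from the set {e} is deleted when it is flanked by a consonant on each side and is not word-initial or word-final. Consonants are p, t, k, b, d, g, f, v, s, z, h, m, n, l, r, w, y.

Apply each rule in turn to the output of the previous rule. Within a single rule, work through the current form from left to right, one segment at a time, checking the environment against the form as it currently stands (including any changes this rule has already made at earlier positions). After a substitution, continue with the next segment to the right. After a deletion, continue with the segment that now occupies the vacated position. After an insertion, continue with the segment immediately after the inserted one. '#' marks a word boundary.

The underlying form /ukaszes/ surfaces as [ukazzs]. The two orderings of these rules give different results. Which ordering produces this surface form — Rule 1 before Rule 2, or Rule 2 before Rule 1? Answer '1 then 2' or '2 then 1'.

1 then 2

Order 1 then 2:
  1 Regressive Voicing Assimilation: [ukaszes] → [ukazzes]
  2 Syncope: [ukazzes] → [ukazzs]
  result: [ukazzs]
Order 2 then 1:
  2 Syncope: [ukaszes] → [ukaszs]
  1 Regressive Voicing Assimilation: [ukaszs] → [ukazss]
  result: [ukazss]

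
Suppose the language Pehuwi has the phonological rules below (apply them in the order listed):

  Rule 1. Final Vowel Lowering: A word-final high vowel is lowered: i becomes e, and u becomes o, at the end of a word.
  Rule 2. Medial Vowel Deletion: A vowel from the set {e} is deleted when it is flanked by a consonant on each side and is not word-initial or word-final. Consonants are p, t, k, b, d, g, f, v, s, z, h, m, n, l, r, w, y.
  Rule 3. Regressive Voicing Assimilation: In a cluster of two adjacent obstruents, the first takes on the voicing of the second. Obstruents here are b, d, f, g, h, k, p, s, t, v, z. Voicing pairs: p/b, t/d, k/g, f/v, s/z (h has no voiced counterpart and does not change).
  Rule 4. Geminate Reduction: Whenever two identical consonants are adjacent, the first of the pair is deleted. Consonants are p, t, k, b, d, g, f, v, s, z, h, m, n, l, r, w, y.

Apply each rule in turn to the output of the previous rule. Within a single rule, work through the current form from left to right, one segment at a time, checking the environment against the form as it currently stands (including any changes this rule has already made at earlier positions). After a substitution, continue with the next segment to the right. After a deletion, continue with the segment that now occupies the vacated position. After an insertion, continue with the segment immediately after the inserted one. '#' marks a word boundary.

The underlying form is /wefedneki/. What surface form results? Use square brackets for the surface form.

Rule 1 Final Vowel Lowering: [wefedneki] → [wefedneke]
Rule 2 Medial Vowel Deletion: [wefedneke] → [wfdnke]
Rule 3 Regressive Voicing Assimilation: [wfdnke] → [wvdnke]
Rule 4 Geminate Reduction: no change — [wvdnke]

[wvdnke]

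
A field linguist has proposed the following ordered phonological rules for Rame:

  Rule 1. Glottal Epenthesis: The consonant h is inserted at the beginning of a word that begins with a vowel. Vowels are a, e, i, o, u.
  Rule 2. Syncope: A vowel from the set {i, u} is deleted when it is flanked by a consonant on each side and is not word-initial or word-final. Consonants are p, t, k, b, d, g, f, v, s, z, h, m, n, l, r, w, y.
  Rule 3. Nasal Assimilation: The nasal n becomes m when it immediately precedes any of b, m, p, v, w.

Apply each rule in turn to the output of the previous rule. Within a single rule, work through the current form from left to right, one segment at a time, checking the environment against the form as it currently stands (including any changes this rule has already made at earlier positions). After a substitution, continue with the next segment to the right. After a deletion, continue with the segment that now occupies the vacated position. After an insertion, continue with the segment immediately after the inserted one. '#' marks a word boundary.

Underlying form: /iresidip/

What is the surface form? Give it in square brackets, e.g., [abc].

[hresdp]

Rule 1 Glottal Epenthesis: [iresidip] → [hiresidip]
Rule 2 Syncope: [hiresidip] → [hresdp]
Rule 3 Nasal Assimilation: no change — [hresdp]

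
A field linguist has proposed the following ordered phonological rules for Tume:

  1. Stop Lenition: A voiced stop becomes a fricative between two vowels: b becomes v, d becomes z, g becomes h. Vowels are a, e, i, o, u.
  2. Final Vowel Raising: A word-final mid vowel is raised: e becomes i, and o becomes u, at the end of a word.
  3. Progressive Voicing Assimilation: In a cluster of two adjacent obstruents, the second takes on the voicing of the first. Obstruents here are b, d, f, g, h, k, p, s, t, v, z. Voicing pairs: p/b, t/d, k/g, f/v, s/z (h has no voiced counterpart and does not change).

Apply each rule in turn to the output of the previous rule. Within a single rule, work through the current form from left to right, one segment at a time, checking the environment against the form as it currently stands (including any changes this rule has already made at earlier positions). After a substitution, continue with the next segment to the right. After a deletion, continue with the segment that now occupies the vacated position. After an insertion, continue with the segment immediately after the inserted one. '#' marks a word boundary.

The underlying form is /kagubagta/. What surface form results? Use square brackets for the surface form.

[kahuvagda]

1 Stop Lenition: [kagubagta] → [kahuvagta]
2 Final Vowel Raising: no change — [kahuvagta]
3 Progressive Voicing Assimilation: [kahuvagta] → [kahuvagda]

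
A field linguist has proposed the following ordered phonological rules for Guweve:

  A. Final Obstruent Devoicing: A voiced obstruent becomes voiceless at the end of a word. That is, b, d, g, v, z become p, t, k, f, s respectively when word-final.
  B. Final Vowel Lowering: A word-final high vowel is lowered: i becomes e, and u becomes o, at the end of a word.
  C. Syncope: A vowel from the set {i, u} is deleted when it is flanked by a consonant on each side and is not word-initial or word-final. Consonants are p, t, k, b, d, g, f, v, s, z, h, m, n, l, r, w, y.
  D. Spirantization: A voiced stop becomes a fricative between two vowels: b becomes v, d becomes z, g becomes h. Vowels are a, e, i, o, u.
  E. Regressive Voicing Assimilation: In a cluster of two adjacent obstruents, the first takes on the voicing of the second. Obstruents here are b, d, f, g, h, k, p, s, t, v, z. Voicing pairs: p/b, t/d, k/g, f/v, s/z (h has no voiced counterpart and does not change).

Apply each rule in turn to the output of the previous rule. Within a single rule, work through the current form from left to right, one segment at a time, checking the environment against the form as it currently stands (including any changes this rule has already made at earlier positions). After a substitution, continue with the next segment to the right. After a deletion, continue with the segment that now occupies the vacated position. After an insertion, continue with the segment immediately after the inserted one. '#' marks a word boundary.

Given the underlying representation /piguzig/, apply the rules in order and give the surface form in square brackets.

A Final Obstruent Devoicing: [piguzig] → [piguzik]
B Final Vowel Lowering: no change — [piguzik]
C Syncope: [piguzik] → [pgzk]
D Spirantization: no change — [pgzk]
E Regressive Voicing Assimilation: [pgzk] → [bgsk]

[bgsk]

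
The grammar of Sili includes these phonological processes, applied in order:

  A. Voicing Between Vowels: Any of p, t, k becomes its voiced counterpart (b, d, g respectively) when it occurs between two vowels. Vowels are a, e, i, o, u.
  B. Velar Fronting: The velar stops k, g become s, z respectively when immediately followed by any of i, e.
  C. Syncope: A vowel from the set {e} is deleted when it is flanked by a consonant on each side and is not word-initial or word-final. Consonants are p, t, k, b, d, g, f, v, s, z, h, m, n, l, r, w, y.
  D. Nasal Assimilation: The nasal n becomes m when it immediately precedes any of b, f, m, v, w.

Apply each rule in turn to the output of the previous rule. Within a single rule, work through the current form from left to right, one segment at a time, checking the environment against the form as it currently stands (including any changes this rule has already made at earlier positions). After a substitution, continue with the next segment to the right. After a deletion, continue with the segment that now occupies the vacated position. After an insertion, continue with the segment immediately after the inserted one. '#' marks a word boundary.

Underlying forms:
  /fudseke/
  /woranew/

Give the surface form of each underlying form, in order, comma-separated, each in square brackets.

/fudseke/:
  A Voicing Between Vowels: [fudseke] → [fudsege]
  B Velar Fronting: [fudsege] → [fudseze]
  C Syncope: [fudseze] → [fudsze]
  D Nasal Assimilation: no change — [fudsze]
/woranew/:
  A Voicing Between Vowels: no change — [woranew]
  B Velar Fronting: no change — [woranew]
  C Syncope: [woranew] → [woranw]
  D Nasal Assimilation: [woranw] → [woramw]

[fudsze], [woramw]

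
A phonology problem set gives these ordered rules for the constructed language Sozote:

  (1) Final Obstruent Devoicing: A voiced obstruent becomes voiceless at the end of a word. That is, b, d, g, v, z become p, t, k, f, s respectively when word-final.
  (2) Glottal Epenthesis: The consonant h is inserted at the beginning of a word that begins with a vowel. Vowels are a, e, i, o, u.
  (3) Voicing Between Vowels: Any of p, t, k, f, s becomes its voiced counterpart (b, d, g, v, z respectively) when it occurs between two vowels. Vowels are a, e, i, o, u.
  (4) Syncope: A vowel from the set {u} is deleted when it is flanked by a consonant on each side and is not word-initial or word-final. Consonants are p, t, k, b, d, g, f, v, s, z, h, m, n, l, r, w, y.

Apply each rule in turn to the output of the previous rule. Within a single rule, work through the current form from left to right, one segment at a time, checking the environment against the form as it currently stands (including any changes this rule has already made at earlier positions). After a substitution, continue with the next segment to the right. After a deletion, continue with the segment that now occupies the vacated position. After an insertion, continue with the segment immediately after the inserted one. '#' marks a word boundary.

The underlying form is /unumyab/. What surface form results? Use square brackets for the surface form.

[hnmyap]

(1) Final Obstruent Devoicing: [unumyab] → [unumyap]
(2) Glottal Epenthesis: [unumyap] → [hunumyap]
(3) Voicing Between Vowels: no change — [hunumyap]
(4) Syncope: [hunumyap] → [hnmyap]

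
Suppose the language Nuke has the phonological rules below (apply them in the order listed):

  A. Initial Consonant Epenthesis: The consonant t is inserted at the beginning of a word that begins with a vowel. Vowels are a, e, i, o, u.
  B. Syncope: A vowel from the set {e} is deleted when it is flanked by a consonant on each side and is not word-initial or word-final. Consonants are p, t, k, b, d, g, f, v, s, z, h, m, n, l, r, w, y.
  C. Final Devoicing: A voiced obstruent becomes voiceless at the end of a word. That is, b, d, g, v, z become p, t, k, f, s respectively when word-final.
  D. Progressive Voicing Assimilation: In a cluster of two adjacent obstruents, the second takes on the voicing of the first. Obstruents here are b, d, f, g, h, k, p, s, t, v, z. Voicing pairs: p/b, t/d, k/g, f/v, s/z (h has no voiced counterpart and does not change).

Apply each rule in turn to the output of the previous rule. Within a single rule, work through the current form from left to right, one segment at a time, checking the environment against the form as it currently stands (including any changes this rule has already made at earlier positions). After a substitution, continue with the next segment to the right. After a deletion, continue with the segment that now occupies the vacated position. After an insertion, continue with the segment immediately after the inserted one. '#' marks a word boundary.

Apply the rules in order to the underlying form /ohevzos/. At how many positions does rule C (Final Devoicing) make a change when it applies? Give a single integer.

0

A Initial Consonant Epenthesis: [ohevzos] → [tohevzos]
B Syncope: [tohevzos] → [tohvzos]
C Final Devoicing: no change — [tohvzos]
D Progressive Voicing Assimilation: [tohvzos] → [tohfsos]
Rule C changed 0 position(s).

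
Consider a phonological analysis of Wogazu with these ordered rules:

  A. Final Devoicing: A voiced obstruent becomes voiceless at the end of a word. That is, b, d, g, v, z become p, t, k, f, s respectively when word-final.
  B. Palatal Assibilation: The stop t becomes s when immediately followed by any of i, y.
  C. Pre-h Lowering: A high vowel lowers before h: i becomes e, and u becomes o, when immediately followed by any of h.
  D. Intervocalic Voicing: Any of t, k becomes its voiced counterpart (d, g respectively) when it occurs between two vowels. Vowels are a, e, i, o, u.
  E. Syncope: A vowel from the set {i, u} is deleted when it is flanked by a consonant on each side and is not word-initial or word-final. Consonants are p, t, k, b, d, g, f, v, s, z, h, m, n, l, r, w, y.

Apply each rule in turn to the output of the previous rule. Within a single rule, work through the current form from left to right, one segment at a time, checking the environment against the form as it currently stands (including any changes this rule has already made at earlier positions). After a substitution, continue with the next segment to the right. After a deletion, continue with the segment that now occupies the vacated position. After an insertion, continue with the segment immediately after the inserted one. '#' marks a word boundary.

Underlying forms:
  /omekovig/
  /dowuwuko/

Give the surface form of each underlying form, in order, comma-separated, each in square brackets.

/omekovig/:
  A Final Devoicing: [omekovig] → [omekovik]
  B Palatal Assibilation: no change — [omekovik]
  C Pre-h Lowering: no change — [omekovik]
  D Intervocalic Voicing: [omekovik] → [omegovik]
  E Syncope: [omegovik] → [omegovk]
/dowuwuko/:
  A Final Devoicing: no change — [dowuwuko]
  B Palatal Assibilation: no change — [dowuwuko]
  C Pre-h Lowering: no change — [dowuwuko]
  D Intervocalic Voicing: [dowuwuko] → [dowuwugo]
  E Syncope: [dowuwugo] → [dowwgo]

[omegovk], [dowwgo]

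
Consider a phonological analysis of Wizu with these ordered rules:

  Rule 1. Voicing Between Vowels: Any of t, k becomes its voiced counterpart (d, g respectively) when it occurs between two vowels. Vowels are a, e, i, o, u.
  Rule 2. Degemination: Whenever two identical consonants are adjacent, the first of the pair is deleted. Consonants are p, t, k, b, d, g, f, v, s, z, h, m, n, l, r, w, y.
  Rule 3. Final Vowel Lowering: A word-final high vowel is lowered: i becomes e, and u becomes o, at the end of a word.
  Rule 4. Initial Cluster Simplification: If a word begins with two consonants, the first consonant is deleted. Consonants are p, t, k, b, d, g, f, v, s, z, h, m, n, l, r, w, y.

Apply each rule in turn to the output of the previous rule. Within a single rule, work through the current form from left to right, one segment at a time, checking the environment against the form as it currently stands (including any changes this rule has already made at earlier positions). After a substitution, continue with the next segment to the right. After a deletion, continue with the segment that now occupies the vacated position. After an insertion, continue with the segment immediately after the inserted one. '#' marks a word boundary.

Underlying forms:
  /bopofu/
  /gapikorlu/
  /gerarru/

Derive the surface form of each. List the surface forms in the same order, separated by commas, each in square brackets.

/bopofu/:
  Rule 1 Voicing Between Vowels: no change — [bopofu]
  Rule 2 Degemination: no change — [bopofu]
  Rule 3 Final Vowel Lowering: [bopofu] → [bopofo]
  Rule 4 Initial Cluster Simplification: no change — [bopofo]
/gapikorlu/:
  Rule 1 Voicing Between Vowels: [gapikorlu] → [gapigorlu]
  Rule 2 Degemination: no change — [gapigorlu]
  Rule 3 Final Vowel Lowering: [gapigorlu] → [gapigorlo]
  Rule 4 Initial Cluster Simplification: no change — [gapigorlo]
/gerarru/:
  Rule 1 Voicing Between Vowels: no change — [gerarru]
  Rule 2 Degemination: [gerarru] → [geraru]
  Rule 3 Final Vowel Lowering: [geraru] → [geraro]
  Rule 4 Initial Cluster Simplification: no change — [geraro]

[bopofo], [gapigorlo], [geraro]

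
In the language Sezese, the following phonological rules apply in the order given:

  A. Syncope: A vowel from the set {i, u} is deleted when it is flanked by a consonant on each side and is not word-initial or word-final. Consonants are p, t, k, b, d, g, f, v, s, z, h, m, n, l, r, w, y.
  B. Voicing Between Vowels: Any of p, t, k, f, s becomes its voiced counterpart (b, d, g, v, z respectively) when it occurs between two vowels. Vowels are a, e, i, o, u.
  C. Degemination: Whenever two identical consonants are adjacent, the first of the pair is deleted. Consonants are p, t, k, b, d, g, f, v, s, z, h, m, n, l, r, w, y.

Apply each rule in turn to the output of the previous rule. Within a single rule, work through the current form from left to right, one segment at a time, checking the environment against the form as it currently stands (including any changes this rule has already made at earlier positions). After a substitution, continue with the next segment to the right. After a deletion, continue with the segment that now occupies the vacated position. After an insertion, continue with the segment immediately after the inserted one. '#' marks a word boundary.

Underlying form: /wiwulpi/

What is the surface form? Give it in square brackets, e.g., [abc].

A Syncope: [wiwulpi] → [wwlpi]
B Voicing Between Vowels: no change — [wwlpi]
C Degemination: [wwlpi] → [wlpi]

[wlpi]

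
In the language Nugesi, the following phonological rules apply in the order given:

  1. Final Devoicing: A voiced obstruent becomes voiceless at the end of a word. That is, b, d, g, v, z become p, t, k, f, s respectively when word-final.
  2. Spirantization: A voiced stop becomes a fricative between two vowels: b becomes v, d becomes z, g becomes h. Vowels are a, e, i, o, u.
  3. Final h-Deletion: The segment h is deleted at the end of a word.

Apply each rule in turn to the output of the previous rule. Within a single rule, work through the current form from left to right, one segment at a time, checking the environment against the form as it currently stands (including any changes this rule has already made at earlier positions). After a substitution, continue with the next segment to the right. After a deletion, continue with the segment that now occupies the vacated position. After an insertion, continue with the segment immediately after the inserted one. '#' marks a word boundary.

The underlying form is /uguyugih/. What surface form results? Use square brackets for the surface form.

[uhuyuhi]

1 Final Devoicing: no change — [uguyugih]
2 Spirantization: [uguyugih] → [uhuyuhih]
3 Final h-Deletion: [uhuyuhih] → [uhuyuhi]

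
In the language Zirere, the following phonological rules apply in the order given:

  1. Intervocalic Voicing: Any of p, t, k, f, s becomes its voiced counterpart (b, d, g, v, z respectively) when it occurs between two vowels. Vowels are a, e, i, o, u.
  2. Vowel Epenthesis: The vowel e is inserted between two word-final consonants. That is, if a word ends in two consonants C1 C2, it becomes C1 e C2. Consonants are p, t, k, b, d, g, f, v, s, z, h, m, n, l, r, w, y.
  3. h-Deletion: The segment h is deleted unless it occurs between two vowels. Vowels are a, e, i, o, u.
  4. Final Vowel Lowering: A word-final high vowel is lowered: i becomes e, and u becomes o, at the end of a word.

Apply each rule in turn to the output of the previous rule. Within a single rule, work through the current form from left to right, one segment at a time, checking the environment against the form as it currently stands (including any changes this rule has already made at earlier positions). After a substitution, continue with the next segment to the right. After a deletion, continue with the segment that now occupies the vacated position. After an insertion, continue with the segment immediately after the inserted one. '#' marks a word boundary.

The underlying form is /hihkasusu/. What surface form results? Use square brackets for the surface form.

[ikazuzo]

1 Intervocalic Voicing: [hihkasusu] → [hihkazuzu]
2 Vowel Epenthesis: no change — [hihkazuzu]
3 h-Deletion: [hihkazuzu] → [ikazuzu]
4 Final Vowel Lowering: [ikazuzu] → [ikazuzo]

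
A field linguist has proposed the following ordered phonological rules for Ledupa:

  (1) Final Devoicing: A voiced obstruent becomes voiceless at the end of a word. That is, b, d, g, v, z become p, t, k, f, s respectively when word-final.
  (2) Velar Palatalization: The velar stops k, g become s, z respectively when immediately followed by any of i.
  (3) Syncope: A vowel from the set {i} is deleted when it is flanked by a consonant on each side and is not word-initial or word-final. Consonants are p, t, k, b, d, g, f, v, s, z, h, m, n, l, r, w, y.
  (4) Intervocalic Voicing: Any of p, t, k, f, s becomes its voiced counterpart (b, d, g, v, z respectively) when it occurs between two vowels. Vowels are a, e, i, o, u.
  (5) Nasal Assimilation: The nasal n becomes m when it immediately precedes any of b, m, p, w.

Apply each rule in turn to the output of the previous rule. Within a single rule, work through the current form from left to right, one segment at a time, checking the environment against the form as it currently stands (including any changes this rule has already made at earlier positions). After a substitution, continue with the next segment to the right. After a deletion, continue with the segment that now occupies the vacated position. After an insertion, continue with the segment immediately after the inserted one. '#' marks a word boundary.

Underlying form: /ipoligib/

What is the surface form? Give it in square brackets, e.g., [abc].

(1) Final Devoicing: [ipoligib] → [ipoligip]
(2) Velar Palatalization: [ipoligip] → [ipolizip]
(3) Syncope: [ipolizip] → [ipolzp]
(4) Intervocalic Voicing: [ipolzp] → [ibolzp]
(5) Nasal Assimilation: no change — [ibolzp]

[ibolzp]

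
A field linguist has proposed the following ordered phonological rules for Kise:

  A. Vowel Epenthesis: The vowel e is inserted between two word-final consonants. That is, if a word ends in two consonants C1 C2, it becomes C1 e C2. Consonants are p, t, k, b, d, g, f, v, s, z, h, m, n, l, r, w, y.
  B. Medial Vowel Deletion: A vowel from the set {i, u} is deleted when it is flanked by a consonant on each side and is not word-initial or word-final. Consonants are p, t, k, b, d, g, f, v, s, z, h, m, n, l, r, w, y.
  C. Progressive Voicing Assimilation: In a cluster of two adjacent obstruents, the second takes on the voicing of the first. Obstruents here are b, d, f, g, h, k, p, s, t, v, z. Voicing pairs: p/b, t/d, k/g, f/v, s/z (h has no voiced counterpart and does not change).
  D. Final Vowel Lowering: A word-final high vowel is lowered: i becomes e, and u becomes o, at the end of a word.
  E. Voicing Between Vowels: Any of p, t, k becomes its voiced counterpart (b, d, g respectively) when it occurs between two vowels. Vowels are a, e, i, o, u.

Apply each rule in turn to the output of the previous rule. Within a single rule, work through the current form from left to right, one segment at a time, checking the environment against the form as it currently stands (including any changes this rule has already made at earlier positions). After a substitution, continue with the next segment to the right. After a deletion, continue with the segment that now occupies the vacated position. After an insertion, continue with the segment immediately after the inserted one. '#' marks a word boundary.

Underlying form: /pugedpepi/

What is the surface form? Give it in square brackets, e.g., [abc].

A Vowel Epenthesis: no change — [pugedpepi]
B Medial Vowel Deletion: [pugedpepi] → [pgedpepi]
C Progressive Voicing Assimilation: [pgedpepi] → [pkedbepi]
D Final Vowel Lowering: [pkedbepi] → [pkedbepe]
E Voicing Between Vowels: [pkedbepe] → [pkedbebe]

[pkedbebe]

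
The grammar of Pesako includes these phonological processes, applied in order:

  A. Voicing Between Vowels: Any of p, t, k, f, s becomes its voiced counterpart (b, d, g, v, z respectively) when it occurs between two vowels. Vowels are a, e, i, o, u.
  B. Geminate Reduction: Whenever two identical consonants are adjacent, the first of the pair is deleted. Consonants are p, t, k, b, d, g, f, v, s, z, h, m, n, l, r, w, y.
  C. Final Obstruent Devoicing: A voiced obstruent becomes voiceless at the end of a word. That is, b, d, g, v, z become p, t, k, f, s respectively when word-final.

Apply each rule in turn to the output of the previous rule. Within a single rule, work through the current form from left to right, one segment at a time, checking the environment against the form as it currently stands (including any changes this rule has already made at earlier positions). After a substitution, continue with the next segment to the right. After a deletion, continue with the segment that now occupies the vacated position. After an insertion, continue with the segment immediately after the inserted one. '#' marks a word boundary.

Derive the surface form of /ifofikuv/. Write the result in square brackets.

A Voicing Between Vowels: [ifofikuv] → [ivoviguv]
B Geminate Reduction: no change — [ivoviguv]
C Final Obstruent Devoicing: [ivoviguv] → [ivoviguf]

[ivoviguf]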